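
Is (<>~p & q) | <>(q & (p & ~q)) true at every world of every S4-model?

Tableau for the negation ~((<>~p & q) | <>(q & (p & ~q))):
1. ~((<>~p & q) | <>(q & (p & ~q))), u
2. ~(<>~p & q), u   [~|-rule on 1]
3. ~<>(q & (p & ~q)), u   [~|-rule on 1]
4. ~(q & (p & ~q)), u   [~<>-rule on 3 via uRu]
5. ~q, u   [~&-rule on 2 (branches; this branch)]
6. ~(p & ~q), u   [~&-rule on 4 (branches; this branch)]
7. ~p, u   [~&-rule on 6 (branches; this branch)]
Accessibility: uRu
The negation has an open branch (countermodel exists).

Invalid (countermodel exists)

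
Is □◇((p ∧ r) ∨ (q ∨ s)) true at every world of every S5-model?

Not valid

Tableau for the negation ¬□◇((p ∧ r) ∨ (q ∨ s)):
1. ¬□◇((p ∧ r) ∨ (q ∨ s)), w0
2. ¬◇((p ∧ r) ∨ (q ∨ s)), w1
3. ¬((p ∧ r) ∨ (q ∨ s)), w0
4. ¬(p ∧ r), w0
5. ¬(q ∨ s), w0
6. ¬q, w0
7. ¬s, w0
8. ¬((p ∧ r) ∨ (q ∨ s)), w1
9. ¬(p ∧ r), w1
10. ¬(q ∨ s), w1
11. ¬q, w1
12. ¬s, w1
13. ¬r, w0
14. ¬r, w1
Accessibility: w0Rw0, w0Rw1, w1Rw0, w1Rw1
The negation has an open branch (countermodel exists).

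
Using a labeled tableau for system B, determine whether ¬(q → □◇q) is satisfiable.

1. ¬(q → □◇q), w0
2. q, w0
3. ¬□◇q, w0
4. ¬◇q, w1
5. ¬q, w0
Accessibility: w0Rw0, w0Rw1, w1Rw0, w1Rw1
Branch closes: q and ¬q both at w0.
All branches of the tableau close; one closing branch shown above.

No, unsatisfiable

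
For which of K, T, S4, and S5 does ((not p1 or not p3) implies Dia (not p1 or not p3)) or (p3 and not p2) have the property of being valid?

T-tableau for the negation not (((not p1 or not p3) implies Dia (not p1 or not p3)) or (p3 and not p2)):
1. not (((not p1 or not p3) implies Dia (not p1 or not p3)) or (p3 and not p2)), u
2. not ((not p1 or not p3) implies Dia (not p1 or not p3)), u
3. not (p3 and not p2), u
4. not p1 or not p3, u
5. not Dia (not p1 or not p3), u
6. not (not p1 or not p3), u
7. p1, u
8. p3, u
9. p2, u
10. not p3, u
Accessibility: uRu
Branch closes: p3 and not p3 both at u.
Every branch closes (one shown): valid in T, hence also in S4, S5 (every theorem of T is a theorem of S4 and S5).
K-tableau for the negation not (((not p1 or not p3) implies Dia (not p1 or not p3)) or (p3 and not p2)):
1. not (((not p1 or not p3) implies Dia (not p1 or not p3)) or (p3 and not p2)), u
2. not ((not p1 or not p3) implies Dia (not p1 or not p3)), u
3. not (p3 and not p2), u
4. not p1 or not p3, u
5. not Dia (not p1 or not p3), u
6. p2, u
7. not p3, u
Complete open branch: countermodel on a K-frame, so not valid in K.

T, S4, S5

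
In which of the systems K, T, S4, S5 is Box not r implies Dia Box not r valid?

T, S4, S5

K-tableau for the negation not (Box not r implies Dia Box not r):
1. not (Box not r implies Dia Box not r), u
2. Box not r, u
3. not Dia Box not r, u
Complete open branch: countermodel on a K-frame, so not valid in K.
T-tableau for the negation not (Box not r implies Dia Box not r):
1. not (Box not r implies Dia Box not r), u
2. Box not r, u
3. not Dia Box not r, u
4. not r, u
5. not Box not r, u
6. r, v
7. not r, v
Accessibility: uRu, uRv, vRv
Branch closes: r and not r both at v.
Every branch closes (one shown): valid in T, hence also in S4, S5 (every theorem of T is a theorem of S4 and S5).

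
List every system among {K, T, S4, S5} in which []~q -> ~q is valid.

T-tableau for the negation ~([]~q -> ~q):
1. ~([]~q -> ~q), u
2. []~q, u
3. q, u
4. ~q, u
Accessibility: uRu
Branch closes: q and ~q both at u.
Every branch closes (one shown): valid in T, hence also in S4, S5 (every theorem of T is a theorem of S4 and S5).
K-tableau for the negation ~([]~q -> ~q):
1. ~([]~q -> ~q), u
2. []~q, u
3. q, u
Complete open branch: countermodel on a K-frame, so not valid in K.

T, S4, S5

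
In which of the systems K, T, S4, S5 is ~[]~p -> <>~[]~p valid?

T-tableau for the negation ~(~[]~p -> <>~[]~p):
1. ~(~[]~p -> <>~[]~p), u
2. ~[]~p, u   [~->-rule on 1]
3. ~<>~[]~p, u   [~->-rule on 1]
4. []~p, u   [~<>-rule on 3 via uRu]
5. ~p, u   [[]-rule on 4 via uRu]
6. p, v   [~[]-rule on 2: fresh world v, uRv]
7. []~p, v   [~<>-rule on 3 via uRv]
8. ~p, v   [[]-rule on 4 via uRv]
Accessibility: uRu, uRv, vRv
Branch closes: p and ~p both at v.
Every branch closes (one shown): valid in T, hence also in S4, S5 (every theorem of T is a theorem of S4 and S5).
K-tableau for the negation ~(~[]~p -> <>~[]~p):
1. ~(~[]~p -> <>~[]~p), u
2. ~[]~p, u   [~->-rule on 1]
3. ~<>~[]~p, u   [~->-rule on 1]
4. p, v   [~[]-rule on 2: fresh world v, uRv]
5. []~p, v   [~<>-rule on 3 via uRv]
Accessibility: uRv
Complete open branch: countermodel on a K-frame, so not valid in K.

T, S4, S5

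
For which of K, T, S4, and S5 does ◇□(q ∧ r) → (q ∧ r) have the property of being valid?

S4-tableau for the negation ¬(◇□(q ∧ r) → (q ∧ r)):
1. ¬(◇□(q ∧ r) → (q ∧ r)), 0
2. ◇□(q ∧ r), 0
3. ¬(q ∧ r), 0
4. ¬r, 0
5. □(q ∧ r), 1
6. q ∧ r, 1
7. q, 1
8. r, 1
Accessibility: 0R0, 0R1, 1R1
Complete open branch: countermodel on an S4-frame, so not valid in S4, nor in K, T (the same frame is also a K-frame and a T-frame).
S5-tableau for the negation ¬(◇□(q ∧ r) → (q ∧ r)):
1. ¬(◇□(q ∧ r) → (q ∧ r)), 0
2. ◇□(q ∧ r), 0
3. ¬(q ∧ r), 0
4. ¬r, 0
5. □(q ∧ r), 1
6. q ∧ r, 0
7. q, 0
8. r, 0
Accessibility: 0R0, 0R1, 1R0, 1R1
Branch closes: r and ¬r both at 0.
Every branch closes (one shown): valid in S5.

S5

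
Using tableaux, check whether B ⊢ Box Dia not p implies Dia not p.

Tableau for the negation not (Box Dia not p implies Dia not p):
1. not (Box Dia not p implies Dia not p), 0
2. Box Dia not p, 0   [neg-implies-rule on 1]
3. not Dia not p, 0   [neg-implies-rule on 1]
4. Dia not p, 0   [Box-rule on 2 via 0R0]
5. p, 0   [neg-Dia-rule on 3 via 0R0]
6. not p, 1   [Dia-rule on 4: fresh world 1, 0R1]
7. Dia not p, 1   [Box-rule on 2 via 0R1]
8. p, 1   [neg-Dia-rule on 3 via 0R1]
Accessibility: 0R0, 0R1, 1R0, 1R1
Branch closes: p and not p both at 1.
Every branch of the negation's tableau closes; the branch above is one of them.

Valid in B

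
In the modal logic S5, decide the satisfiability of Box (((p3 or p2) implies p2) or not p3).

1. Box (((p3 or p2) implies p2) or not p3), w0
2. ((p3 or p2) implies p2) or not p3, w0
3. not p3, w0
Accessibility: w0Rw0

Satisfiable (open branch found)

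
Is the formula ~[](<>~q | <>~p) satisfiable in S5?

Yes, satisfiable

1. ~[](<>~q | <>~p), u
2. ~(<>~q | <>~p), v   [~[]-rule on 1: fresh world v, uRv]
3. ~<>~q, v   [~|-rule on 2]
4. ~<>~p, v   [~|-rule on 2]
5. q, u   [~<>-rule on 3 via vRu]
6. q, v   [~<>-rule on 3 via vRv]
7. p, u   [~<>-rule on 4 via vRu]
8. p, v   [~<>-rule on 4 via vRv]
Accessibility: uRu, uRv, vRu, vRv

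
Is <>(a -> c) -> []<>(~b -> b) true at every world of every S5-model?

Tableau for the negation ~(<>(a -> c) -> []<>(~b -> b)):
1. ~(<>(a -> c) -> []<>(~b -> b)), 0
2. <>(a -> c), 0
3. ~[]<>(~b -> b), 0
4. a -> c, 1
5. c, 1
6. ~<>(~b -> b), 2
7. ~(~b -> b), 0
8. ~b, 0
9. ~(~b -> b), 1
10. ~b, 1
11. ~(~b -> b), 2
12. ~b, 2
Accessibility: 0R0, 0R1, 0R2, 1R0, 1R1, 1R2, 2R0, 2R1, 2R2
The negation has an open branch (countermodel exists).

Not valid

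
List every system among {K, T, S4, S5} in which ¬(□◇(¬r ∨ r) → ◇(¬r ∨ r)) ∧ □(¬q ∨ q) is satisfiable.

T-tableau for the formula:
1. ¬(□◇(¬r ∨ r) → ◇(¬r ∨ r)) ∧ □(¬q ∨ q), 0
2. ¬(□◇(¬r ∨ r) → ◇(¬r ∨ r)), 0
3. □(¬q ∨ q), 0
4. □◇(¬r ∨ r), 0
5. ¬◇(¬r ∨ r), 0
6. ¬q ∨ q, 0
7. ◇(¬r ∨ r), 0
8. ¬(¬r ∨ r), 0
9. r, 0
10. ¬r, 0
Accessibility: 0R0
Branch closes: r and ¬r both at 0.
Every branch closes (one shown): unsatisfiable in T, hence also in S4, S5 (every S4/S5-frame is a T-frame).
K-tableau for the formula:
1. ¬(□◇(¬r ∨ r) → ◇(¬r ∨ r)) ∧ □(¬q ∨ q), 0
2. ¬(□◇(¬r ∨ r) → ◇(¬r ∨ r)), 0
3. □(¬q ∨ q), 0
4. □◇(¬r ∨ r), 0
5. ¬◇(¬r ∨ r), 0
Complete open branch: satisfiable in K.

K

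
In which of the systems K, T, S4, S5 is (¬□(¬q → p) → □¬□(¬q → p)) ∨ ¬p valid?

S5-tableau for the negation ¬((¬□(¬q → p) → □¬□(¬q → p)) ∨ ¬p):
1. ¬((¬□(¬q → p) → □¬□(¬q → p)) ∨ ¬p), w0
2. ¬(¬□(¬q → p) → □¬□(¬q → p)), w0
3. p, w0
4. ¬□(¬q → p), w0
5. ¬□¬□(¬q → p), w0
6. ¬(¬q → p), w1
7. ¬q, w1
8. ¬p, w1
9. □(¬q → p), w2
10. ¬q → p, w0
11. ¬q → p, w1
12. ¬q → p, w2
13. p, w1
Accessibility: w0Rw0, w0Rw1, w0Rw2, w1Rw0, w1Rw1, w1Rw2, w2Rw0, w2Rw1, w2Rw2
Branch closes: p and ¬p both at w1.
Every branch closes (one shown): valid in S5.
S4-tableau for the negation ¬((¬□(¬q → p) → □¬□(¬q → p)) ∨ ¬p):
1. ¬((¬□(¬q → p) → □¬□(¬q → p)) ∨ ¬p), w0
2. ¬(¬□(¬q → p) → □¬□(¬q → p)), w0
3. p, w0
4. ¬□(¬q → p), w0
5. ¬□¬□(¬q → p), w0
6. ¬(¬q → p), w1
7. ¬q, w1
8. ¬p, w1
9. □(¬q → p), w2
10. ¬q → p, w2
11. p, w2
Accessibility: w0Rw0, w0Rw1, w0Rw2, w1Rw1, w2Rw2
Complete open branch: countermodel on an S4-frame, so not valid in S4, nor in K, T (the same frame is also a K-frame and a T-frame).

S5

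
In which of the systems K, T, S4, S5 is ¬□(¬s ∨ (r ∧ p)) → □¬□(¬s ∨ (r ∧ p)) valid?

S5-tableau for the negation ¬(¬□(¬s ∨ (r ∧ p)) → □¬□(¬s ∨ (r ∧ p))):
1. ¬(¬□(¬s ∨ (r ∧ p)) → □¬□(¬s ∨ (r ∧ p))), w0
2. ¬□(¬s ∨ (r ∧ p)), w0
3. ¬□¬□(¬s ∨ (r ∧ p)), w0
4. ¬(¬s ∨ (r ∧ p)), w1
5. s, w1
6. ¬(r ∧ p), w1
7. ¬p, w1
8. □(¬s ∨ (r ∧ p)), w2
9. ¬s ∨ (r ∧ p), w0
10. ¬s ∨ (r ∧ p), w1
11. ¬s ∨ (r ∧ p), w2
12. r ∧ p, w0
13. r, w0
14. p, w0
15. r ∧ p, w1
16. r, w1
17. p, w1
Accessibility: w0Rw0, w0Rw1, w0Rw2, w1Rw0, w1Rw1, w1Rw2, w2Rw0, w2Rw1, w2Rw2
Branch closes: p and ¬p both at w1.
Every branch closes (one shown): valid in S5.
S4-tableau for the negation ¬(¬□(¬s ∨ (r ∧ p)) → □¬□(¬s ∨ (r ∧ p))):
1. ¬(¬□(¬s ∨ (r ∧ p)) → □¬□(¬s ∨ (r ∧ p))), w0
2. ¬□(¬s ∨ (r ∧ p)), w0
3. ¬□¬□(¬s ∨ (r ∧ p)), w0
4. ¬(¬s ∨ (r ∧ p)), w1
5. s, w1
6. ¬(r ∧ p), w1
7. ¬p, w1
8. □(¬s ∨ (r ∧ p)), w2
9. ¬s ∨ (r ∧ p), w2
10. r ∧ p, w2
11. r, w2
12. p, w2
Accessibility: w0Rw0, w0Rw1, w0Rw2, w1Rw1, w2Rw2
Complete open branch: countermodel on an S4-frame, so not valid in S4, nor in K, T (the same frame is also a K-frame and a T-frame).

S5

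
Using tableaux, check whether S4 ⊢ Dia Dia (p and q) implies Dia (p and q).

Tableau for the negation not (Dia Dia (p and q) implies Dia (p and q)):
1. not (Dia Dia (p and q) implies Dia (p and q)), w0
2. Dia Dia (p and q), w0
3. not Dia (p and q), w0
4. not (p and q), w0
5. not q, w0
6. Dia (p and q), w1
7. not (p and q), w1
8. not q, w1
9. p and q, w2
10. p, w2
11. q, w2
12. not (p and q), w2
13. not q, w2
Accessibility: w0Rw0, w0Rw1, w0Rw2, w1Rw1, w1Rw2, w2Rw2
Branch closes: q and not q both at w2.
All branches of the negation close; one closing branch shown above.

Yes, valid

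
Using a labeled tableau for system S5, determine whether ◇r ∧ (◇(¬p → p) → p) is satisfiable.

1. ◇r ∧ (◇(¬p → p) → p), w0
2. ◇r, w0
3. ◇(¬p → p) → p, w0
4. p, w0
5. r, w1
Accessibility: w0Rw0, w0Rw1, w1Rw0, w1Rw1

Satisfiable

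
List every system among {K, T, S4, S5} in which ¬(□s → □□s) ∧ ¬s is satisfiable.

K

T-tableau for the formula:
1. ¬(□s → □□s) ∧ ¬s, w0
2. ¬(□s → □□s), w0
3. ¬s, w0
4. □s, w0
5. ¬□□s, w0
6. s, w0
Accessibility: w0Rw0
Branch closes: s and ¬s both at w0.
Every branch closes (one shown): unsatisfiable in T, hence also in S4, S5 (every S4/S5-frame is a T-frame).
K-tableau for the formula:
1. ¬(□s → □□s) ∧ ¬s, w0
2. ¬(□s → □□s), w0
3. ¬s, w0
4. □s, w0
5. ¬□□s, w0
6. ¬□s, w1
7. s, w1
8. ¬s, w2
Accessibility: w0Rw1, w1Rw2
Complete open branch: satisfiable in K.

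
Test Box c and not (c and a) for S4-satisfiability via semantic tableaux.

Satisfiable (open branch found)

1. Box c and not (c and a), w0
2. Box c, w0
3. not (c and a), w0
4. c, w0
5. not a, w0
Accessibility: w0Rw0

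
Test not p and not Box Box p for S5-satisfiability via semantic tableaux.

Yes, satisfiable

1. not p and not Box Box p, w0
2. not p, w0
3. not Box Box p, w0
4. not Box p, w1
5. not p, w2
Accessibility: w0Rw0, w0Rw1, w0Rw2, w1Rw0, w1Rw1, w1Rw2, w2Rw0, w2Rw1, w2Rw2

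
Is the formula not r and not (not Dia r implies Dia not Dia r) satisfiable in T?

1. not r and not (not Dia r implies Dia not Dia r), w0
2. not r, w0
3. not (not Dia r implies Dia not Dia r), w0
4. not Dia r, w0
5. not Dia not Dia r, w0
6. Dia r, w0
7. r, w1
8. not r, w1
Accessibility: w0Rw0, w0Rw1, w1Rw1
Branch closes: r and not r both at w1.
Every branch closes; the branch above is one of them.

No, unsatisfiable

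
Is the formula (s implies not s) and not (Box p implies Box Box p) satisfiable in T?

1. (s implies not s) and not (Box p implies Box Box p), 0
2. s implies not s, 0
3. not (Box p implies Box Box p), 0
4. Box p, 0
5. not Box Box p, 0
6. p, 0
7. not s, 0
8. not Box p, 1
9. p, 1
10. not p, 2
Accessibility: 0R0, 0R1, 1R1, 1R2, 2R2

Yes, satisfiable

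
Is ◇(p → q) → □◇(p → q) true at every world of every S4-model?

Tableau for the negation ¬(◇(p → q) → □◇(p → q)):
1. ¬(◇(p → q) → □◇(p → q)), u
2. ◇(p → q), u
3. ¬□◇(p → q), u
4. p → q, v
5. q, v
6. ¬◇(p → q), w
7. ¬(p → q), w
8. p, w
9. ¬q, w
Accessibility: uRu, uRv, uRw, vRv, wRw
The negation has an open branch (countermodel exists).

Not valid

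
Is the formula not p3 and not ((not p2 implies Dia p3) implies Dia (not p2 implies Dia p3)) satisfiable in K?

Satisfiable (open branch found)

1. not p3 and not ((not p2 implies Dia p3) implies Dia (not p2 implies Dia p3)), 0
2. not p3, 0   [and-rule on 1]
3. not ((not p2 implies Dia p3) implies Dia (not p2 implies Dia p3)), 0   [and-rule on 1]
4. not p2 implies Dia p3, 0   [neg-implies-rule on 3]
5. not Dia (not p2 implies Dia p3), 0   [neg-implies-rule on 3]
6. Dia p3, 0   [implies-rule on 4 (branches; this branch)]
7. p3, 1   [Dia-rule on 6: fresh world 1, 0R1]
8. not (not p2 implies Dia p3), 1   [neg-Dia-rule on 5 via 0R1]
9. not p2, 1   [neg-implies-rule on 8]
10. not Dia p3, 1   [neg-implies-rule on 8]
Accessibility: 0R1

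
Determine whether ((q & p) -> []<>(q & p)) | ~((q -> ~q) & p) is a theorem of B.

Tableau for the negation ~(((q & p) -> []<>(q & p)) | ~((q -> ~q) & p)):
1. ~(((q & p) -> []<>(q & p)) | ~((q -> ~q) & p)), 0
2. ~((q & p) -> []<>(q & p)), 0
3. (q -> ~q) & p, 0
4. q & p, 0
5. ~[]<>(q & p), 0
6. q -> ~q, 0
7. p, 0
8. q, 0
9. ~q, 0
Accessibility: 0R0
Branch closes: q and ~q both at 0.
Every branch of the negation's tableau closes; the branch above is one of them.

Valid in B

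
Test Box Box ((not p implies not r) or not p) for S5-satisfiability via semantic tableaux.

Satisfiable (open branch found)

1. Box Box ((not p implies not r) or not p), w0
2. Box ((not p implies not r) or not p), w0
3. (not p implies not r) or not p, w0
4. not p, w0
Accessibility: w0Rw0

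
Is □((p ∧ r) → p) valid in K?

Tableau for the negation ¬□((p ∧ r) → p):
1. ¬□((p ∧ r) → p), 0
2. ¬((p ∧ r) → p), 1
3. p ∧ r, 1
4. ¬p, 1
5. p, 1
6. r, 1
Accessibility: 0R1
Branch closes: p and ¬p both at 1.
All branches of the negation close; one closing branch shown above.

Yes, valid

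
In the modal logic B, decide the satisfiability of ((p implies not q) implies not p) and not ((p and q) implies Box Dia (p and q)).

1. ((p implies not q) implies not p) and not ((p and q) implies Box Dia (p and q)), u
2. (p implies not q) implies not p, u
3. not ((p and q) implies Box Dia (p and q)), u
4. p and q, u
5. not Box Dia (p and q), u
6. p, u
7. q, u
8. not (p implies not q), u
9. not Dia (p and q), v
10. not (p and q), u
11. not (p and q), v
12. not q, u
Accessibility: uRu, uRv, vRu, vRv
Branch closes: q and not q both at u.
Every branch closes; the branch above is one of them.

No, unsatisfiable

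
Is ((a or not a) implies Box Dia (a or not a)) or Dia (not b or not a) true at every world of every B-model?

Valid

Tableau for the negation not (((a or not a) implies Box Dia (a or not a)) or Dia (not b or not a)):
1. not (((a or not a) implies Box Dia (a or not a)) or Dia (not b or not a)), w0
2. not ((a or not a) implies Box Dia (a or not a)), w0   [neg-or-rule on 1]
3. not Dia (not b or not a), w0   [neg-or-rule on 1]
4. a or not a, w0   [neg-implies-rule on 2]
5. not Box Dia (a or not a), w0   [neg-implies-rule on 2]
6. not (not b or not a), w0   [neg-Dia-rule on 3 via w0Rw0]
7. b, w0   [neg-or-rule on 6]
8. a, w0   [neg-or-rule on 6]
9. not Dia (a or not a), w1   [neg-Box-rule on 5: fresh world w1, w0Rw1]
10. not (not b or not a), w1   [neg-Dia-rule on 3 via w0Rw1]
11. b, w1   [neg-or-rule on 10]
12. a, w1   [neg-or-rule on 10]
13. not (a or not a), w0   [neg-Dia-rule on 9 via w1Rw0]
14. not a, w0   [neg-or-rule on 13]
Accessibility: w0Rw0, w0Rw1, w1Rw0, w1Rw1
Branch closes: a and not a both at w0.
All branches of the negation close; one closing branch shown above.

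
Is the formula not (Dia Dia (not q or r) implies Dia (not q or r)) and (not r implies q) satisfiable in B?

1. not (Dia Dia (not q or r) implies Dia (not q or r)) and (not r implies q), 0
2. not (Dia Dia (not q or r) implies Dia (not q or r)), 0
3. not r implies q, 0
4. Dia Dia (not q or r), 0
5. not Dia (not q or r), 0
6. not (not q or r), 0
7. q, 0
8. not r, 0
9. Dia (not q or r), 1
10. not (not q or r), 1
11. q, 1
12. not r, 1
13. not q or r, 2
14. r, 2
Accessibility: 0R0, 0R1, 1R0, 1R1, 1R2, 2R1, 2R2

Satisfiable (open branch found)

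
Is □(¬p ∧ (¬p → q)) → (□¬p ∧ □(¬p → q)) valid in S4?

Tableau for the negation ¬(□(¬p ∧ (¬p → q)) → (□¬p ∧ □(¬p → q))):
1. ¬(□(¬p ∧ (¬p → q)) → (□¬p ∧ □(¬p → q))), 0
2. □(¬p ∧ (¬p → q)), 0
3. ¬(□¬p ∧ □(¬p → q)), 0
4. ¬p ∧ (¬p → q), 0
5. ¬p, 0
6. ¬p → q, 0
7. ¬□(¬p → q), 0
8. q, 0
9. ¬(¬p → q), 1
10. ¬p, 1
11. ¬q, 1
12. ¬p ∧ (¬p → q), 1
13. ¬p → q, 1
14. q, 1
Accessibility: 0R0, 0R1, 1R1
Branch closes: q and ¬q both at 1.
Every branch of the negation's tableau closes; the branch above is one of them.

Yes, valid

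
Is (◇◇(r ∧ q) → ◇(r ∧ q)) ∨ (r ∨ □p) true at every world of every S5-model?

Tableau for the negation ¬((◇◇(r ∧ q) → ◇(r ∧ q)) ∨ (r ∨ □p)):
1. ¬((◇◇(r ∧ q) → ◇(r ∧ q)) ∨ (r ∨ □p)), 0
2. ¬(◇◇(r ∧ q) → ◇(r ∧ q)), 0
3. ¬(r ∨ □p), 0
4. ◇◇(r ∧ q), 0
5. ¬◇(r ∧ q), 0
6. ¬r, 0
7. ¬□p, 0
8. ¬(r ∧ q), 0
9. ¬q, 0
10. ◇(r ∧ q), 1
11. ¬(r ∧ q), 1
12. ¬q, 1
13. ¬p, 2
14. ¬(r ∧ q), 2
15. ¬q, 2
16. r ∧ q, 3
17. r, 3
18. q, 3
19. ¬(r ∧ q), 3
20. ¬q, 3
Accessibility: 0R0, 0R1, 0R2, 0R3, 1R0, 1R1, 1R2, 1R3, 2R0, 2R1, 2R2, 2R3, 3R0, 3R1, 3R2, 3R3
Branch closes: q and ¬q both at 3.
All branches of the negation close; one closing branch shown above.

Valid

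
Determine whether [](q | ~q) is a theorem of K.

Valid

Tableau for the negation ~[](q | ~q):
1. ~[](q | ~q), w0
2. ~(q | ~q), w1   [~[]-rule on 1: fresh world w1, w0Rw1]
3. ~q, w1   [~|-rule on 2]
4. q, w1   [~|-rule on 2]
Accessibility: w0Rw1
Branch closes: q and ~q both at w1.
Every branch of the negation's tableau closes; the branch above is one of them.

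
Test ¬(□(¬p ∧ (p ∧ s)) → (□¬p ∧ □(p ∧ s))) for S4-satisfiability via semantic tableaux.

Unsatisfiable (every branch closes)

1. ¬(□(¬p ∧ (p ∧ s)) → (□¬p ∧ □(p ∧ s))), 0
2. □(¬p ∧ (p ∧ s)), 0
3. ¬(□¬p ∧ □(p ∧ s)), 0
4. ¬p ∧ (p ∧ s), 0
5. ¬p, 0
6. p ∧ s, 0
7. p, 0
8. s, 0
Accessibility: 0R0
Branch closes: p and ¬p both at 0.
Every branch closes; the branch above is one of them.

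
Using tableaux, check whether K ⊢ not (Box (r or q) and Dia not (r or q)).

Tableau for the negation Box (r or q) and Dia not (r or q):
1. Box (r or q) and Dia not (r or q), w0
2. Box (r or q), w0   [and-rule on 1]
3. Dia not (r or q), w0   [and-rule on 1]
4. not (r or q), w1   [Dia-rule on 3: fresh world w1, w0Rw1]
5. not r, w1   [neg-or-rule on 4]
6. not q, w1   [neg-or-rule on 4]
7. r or q, w1   [Box-rule on 2 via w0Rw1]
8. q, w1   [or-rule on 7 (branches; this branch)]
Accessibility: w0Rw1
Branch closes: q and not q both at w1.
Every branch of the negation's tableau closes; the branch above is one of them.

Valid in K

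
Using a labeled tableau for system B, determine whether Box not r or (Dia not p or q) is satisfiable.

Satisfiable (open branch found)

1. Box not r or (Dia not p or q), w0
2. Dia not p or q, w0   [or-rule on 1 (branches; this branch)]
3. q, w0   [or-rule on 2 (branches; this branch)]
Accessibility: w0Rw0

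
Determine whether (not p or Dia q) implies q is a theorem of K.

Not valid

Tableau for the negation not ((not p or Dia q) implies q):
1. not ((not p or Dia q) implies q), w0
2. not p or Dia q, w0   [neg-implies-rule on 1]
3. not q, w0   [neg-implies-rule on 1]
4. Dia q, w0   [or-rule on 2 (branches; this branch)]
5. q, w1   [Dia-rule on 4: fresh world w1, w0Rw1]
Accessibility: w0Rw1
The negation has an open branch (countermodel exists).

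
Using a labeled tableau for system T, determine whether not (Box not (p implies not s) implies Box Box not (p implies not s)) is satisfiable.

1. not (Box not (p implies not s) implies Box Box not (p implies not s)), u
2. Box not (p implies not s), u   [neg-implies-rule on 1]
3. not Box Box not (p implies not s), u   [neg-implies-rule on 1]
4. not (p implies not s), u   [Box-rule on 2 via uRu]
5. p, u   [neg-implies-rule on 4]
6. s, u   [neg-implies-rule on 4]
7. not Box not (p implies not s), v   [neg-Box-rule on 3: fresh world v, uRv]
8. not (p implies not s), v   [Box-rule on 2 via uRv]
9. p, v   [neg-implies-rule on 8]
10. s, v   [neg-implies-rule on 8]
11. p implies not s, w   [neg-Box-rule on 7: fresh world w, vRw]
12. not s, w   [implies-rule on 11 (branches; this branch)]
Accessibility: uRu, uRv, vRv, vRw, wRw

Yes, satisfiable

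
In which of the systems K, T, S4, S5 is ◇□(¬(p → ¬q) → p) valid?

T-tableau for the negation ¬◇□(¬(p → ¬q) → p):
1. ¬◇□(¬(p → ¬q) → p), 0
2. ¬□(¬(p → ¬q) → p), 0
3. ¬(¬(p → ¬q) → p), 1
4. ¬(p → ¬q), 1
5. ¬p, 1
6. p, 1
7. q, 1
Accessibility: 0R0, 0R1, 1R1
Branch closes: p and ¬p both at 1.
Every branch closes (one shown): valid in T, hence also in S4, S5 (every theorem of T is a theorem of S4 and S5).
K-tableau for the negation ¬◇□(¬(p → ¬q) → p):
1. ¬◇□(¬(p → ¬q) → p), 0
Complete open branch: countermodel on a K-frame, so not valid in K.

T, S4, S5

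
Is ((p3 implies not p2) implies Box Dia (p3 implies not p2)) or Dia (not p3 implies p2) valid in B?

Valid in B

Tableau for the negation not (((p3 implies not p2) implies Box Dia (p3 implies not p2)) or Dia (not p3 implies p2)):
1. not (((p3 implies not p2) implies Box Dia (p3 implies not p2)) or Dia (not p3 implies p2)), 0
2. not ((p3 implies not p2) implies Box Dia (p3 implies not p2)), 0   [neg-or-rule on 1]
3. not Dia (not p3 implies p2), 0   [neg-or-rule on 1]
4. p3 implies not p2, 0   [neg-implies-rule on 2]
5. not Box Dia (p3 implies not p2), 0   [neg-implies-rule on 2]
6. not (not p3 implies p2), 0   [neg-Dia-rule on 3 via 0R0]
7. not p3, 0   [neg-implies-rule on 6]
8. not p2, 0   [neg-implies-rule on 6]
9. not Dia (p3 implies not p2), 1   [neg-Box-rule on 5: fresh world 1, 0R1]
10. not (not p3 implies p2), 1   [neg-Dia-rule on 3 via 0R1]
11. not p3, 1   [neg-implies-rule on 10]
12. not p2, 1   [neg-implies-rule on 10]
13. not (p3 implies not p2), 0   [neg-Dia-rule on 9 via 1R0]
14. p3, 0   [neg-implies-rule on 13]
15. p2, 0   [neg-implies-rule on 13]
Accessibility: 0R0, 0R1, 1R0, 1R1
Branch closes: p3 and not p3 both at 0.
Every branch of the negation's tableau closes; the branch above is one of them.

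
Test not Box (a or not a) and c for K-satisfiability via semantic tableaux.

1. not Box (a or not a) and c, 0
2. not Box (a or not a), 0   [and-rule on 1]
3. c, 0   [and-rule on 1]
4. not (a or not a), 1   [neg-Box-rule on 2: fresh world 1, 0R1]
5. not a, 1   [neg-or-rule on 4]
6. a, 1   [neg-or-rule on 4]
Accessibility: 0R1
Branch closes: a and not a both at 1.
Every branch closes; the branch above is one of them.

No, unsatisfiable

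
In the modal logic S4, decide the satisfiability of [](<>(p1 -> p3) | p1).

1. [](<>(p1 -> p3) | p1), w0
2. <>(p1 -> p3) | p1, w0
3. p1, w0
Accessibility: w0Rw0

Yes, satisfiable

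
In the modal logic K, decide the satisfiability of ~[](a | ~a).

No, unsatisfiable

1. ~[](a | ~a), u
2. ~(a | ~a), v   [~[]-rule on 1: fresh world v, uRv]
3. ~a, v   [~|-rule on 2]
4. a, v   [~|-rule on 2]
Accessibility: uRv
Branch closes: a and ~a both at v.
All branches of the tableau close; one closing branch shown above.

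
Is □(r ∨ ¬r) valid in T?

Tableau for the negation ¬□(r ∨ ¬r):
1. ¬□(r ∨ ¬r), w0
2. ¬(r ∨ ¬r), w1
3. ¬r, w1
4. r, w1
Accessibility: w0Rw0, w0Rw1, w1Rw1
Branch closes: r and ¬r both at w1.
All branches of the negation close; one closing branch shown above.

Valid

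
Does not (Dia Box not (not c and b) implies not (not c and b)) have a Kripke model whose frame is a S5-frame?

1. not (Dia Box not (not c and b) implies not (not c and b)), w0
2. Dia Box not (not c and b), w0
3. not c and b, w0
4. not c, w0
5. b, w0
6. Box not (not c and b), w1
7. not (not c and b), w0
8. not (not c and b), w1
9. not b, w0
Accessibility: w0Rw0, w0Rw1, w1Rw0, w1Rw1
Branch closes: b and not b both at w0.
Every branch closes; the branch above is one of them.

No, unsatisfiable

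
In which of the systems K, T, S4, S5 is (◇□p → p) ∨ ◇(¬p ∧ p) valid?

S5-tableau for the negation ¬((◇□p → p) ∨ ◇(¬p ∧ p)):
1. ¬((◇□p → p) ∨ ◇(¬p ∧ p)), 0
2. ¬(◇□p → p), 0   [¬∨-rule on 1]
3. ¬◇(¬p ∧ p), 0   [¬∨-rule on 1]
4. ◇□p, 0   [¬→-rule on 2]
5. ¬p, 0   [¬→-rule on 2]
6. ¬(¬p ∧ p), 0   [¬◇-rule on 3 via 0R0]
7. □p, 1   [◇-rule on 4: fresh world 1, 0R1]
8. ¬(¬p ∧ p), 1   [¬◇-rule on 3 via 0R1]
9. p, 0   [□-rule on 7 via 1R0]
Accessibility: 0R0, 0R1, 1R0, 1R1
Branch closes: p and ¬p both at 0.
Every branch closes (one shown): valid in S5.
S4-tableau for the negation ¬((◇□p → p) ∨ ◇(¬p ∧ p)):
1. ¬((◇□p → p) ∨ ◇(¬p ∧ p)), 0
2. ¬(◇□p → p), 0   [¬∨-rule on 1]
3. ¬◇(¬p ∧ p), 0   [¬∨-rule on 1]
4. ◇□p, 0   [¬→-rule on 2]
5. ¬p, 0   [¬→-rule on 2]
6. ¬(¬p ∧ p), 0   [¬◇-rule on 3 via 0R0]
7. □p, 1   [◇-rule on 4: fresh world 1, 0R1]
8. ¬(¬p ∧ p), 1   [¬◇-rule on 3 via 0R1]
9. p, 1   [□-rule on 7 via 1R1]
Accessibility: 0R0, 0R1, 1R1
Complete open branch: countermodel on an S4-frame, so not valid in S4, nor in K, T (the same frame is also a K-frame and a T-frame).

S5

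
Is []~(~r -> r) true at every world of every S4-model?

Not valid

Tableau for the negation ~[]~(~r -> r):
1. ~[]~(~r -> r), u
2. ~r -> r, v   [~[]-rule on 1: fresh world v, uRv]
3. r, v   [->-rule on 2 (branches; this branch)]
Accessibility: uRu, uRv, vRv
The negation has an open branch (countermodel exists).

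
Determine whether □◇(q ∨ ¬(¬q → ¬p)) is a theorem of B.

Tableau for the negation ¬□◇(q ∨ ¬(¬q → ¬p)):
1. ¬□◇(q ∨ ¬(¬q → ¬p)), w0
2. ¬◇(q ∨ ¬(¬q → ¬p)), w1   [¬□-rule on 1: fresh world w1, w0Rw1]
3. ¬(q ∨ ¬(¬q → ¬p)), w0   [¬◇-rule on 2 via w1Rw0]
4. ¬q, w0   [¬∨-rule on 3]
5. ¬q → ¬p, w0   [¬∨-rule on 3]
6. ¬(q ∨ ¬(¬q → ¬p)), w1   [¬◇-rule on 2 via w1Rw1]
7. ¬q, w1   [¬∨-rule on 6]
8. ¬q → ¬p, w1   [¬∨-rule on 6]
9. ¬p, w0   [→-rule on 5 (branches; this branch)]
10. ¬p, w1   [→-rule on 8 (branches; this branch)]
Accessibility: w0Rw0, w0Rw1, w1Rw0, w1Rw1
The negation has an open branch (countermodel exists).

Not valid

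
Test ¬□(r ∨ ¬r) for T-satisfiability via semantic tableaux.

1. ¬□(r ∨ ¬r), w0
2. ¬(r ∨ ¬r), w1
3. ¬r, w1
4. r, w1
Accessibility: w0Rw0, w0Rw1, w1Rw1
Branch closes: r and ¬r both at w1.
(One branch shown.) All branches close.

Unsatisfiable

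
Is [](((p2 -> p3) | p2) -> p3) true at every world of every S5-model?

Tableau for the negation ~[](((p2 -> p3) | p2) -> p3):
1. ~[](((p2 -> p3) | p2) -> p3), w0
2. ~(((p2 -> p3) | p2) -> p3), w1   [~[]-rule on 1: fresh world w1, w0Rw1]
3. (p2 -> p3) | p2, w1   [~->-rule on 2]
4. ~p3, w1   [~->-rule on 2]
5. p2, w1   [|-rule on 3 (branches; this branch)]
Accessibility: w0Rw0, w0Rw1, w1Rw0, w1Rw1
The negation has an open branch (countermodel exists).

Invalid (countermodel exists)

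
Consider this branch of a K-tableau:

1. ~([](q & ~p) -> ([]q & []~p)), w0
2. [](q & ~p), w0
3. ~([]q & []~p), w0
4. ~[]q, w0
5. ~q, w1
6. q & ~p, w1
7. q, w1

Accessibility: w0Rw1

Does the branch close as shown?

Yes, closed

Both q and ~q appear at w1.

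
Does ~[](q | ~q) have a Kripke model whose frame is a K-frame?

1. ~[](q | ~q), w0
2. ~(q | ~q), w1
3. ~q, w1
4. q, w1
Accessibility: w0Rw1
Branch closes: q and ~q both at w1.
(One branch shown.) All branches close.

Unsatisfiable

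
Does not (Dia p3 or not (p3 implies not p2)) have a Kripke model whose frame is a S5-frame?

1. not (Dia p3 or not (p3 implies not p2)), w0
2. not Dia p3, w0
3. p3 implies not p2, w0
4. not p3, w0
5. not p2, w0
Accessibility: w0Rw0

Satisfiable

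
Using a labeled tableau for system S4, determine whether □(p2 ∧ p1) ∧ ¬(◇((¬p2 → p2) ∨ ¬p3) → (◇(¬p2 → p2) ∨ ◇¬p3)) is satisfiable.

1. □(p2 ∧ p1) ∧ ¬(◇((¬p2 → p2) ∨ ¬p3) → (◇(¬p2 → p2) ∨ ◇¬p3)), u
2. □(p2 ∧ p1), u
3. ¬(◇((¬p2 → p2) ∨ ¬p3) → (◇(¬p2 → p2) ∨ ◇¬p3)), u
4. ◇((¬p2 → p2) ∨ ¬p3), u
5. ¬(◇(¬p2 → p2) ∨ ◇¬p3), u
6. ¬◇(¬p2 → p2), u
7. ¬◇¬p3, u
8. p2 ∧ p1, u
9. p2, u
10. p1, u
11. ¬(¬p2 → p2), u
12. ¬p2, u
Accessibility: uRu
Branch closes: p2 and ¬p2 both at u.
All branches of the tableau close; one closing branch shown above.

Unsatisfiable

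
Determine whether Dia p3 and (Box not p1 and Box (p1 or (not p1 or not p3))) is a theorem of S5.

Tableau for the negation not (Dia p3 and (Box not p1 and Box (p1 or (not p1 or not p3)))):
1. not (Dia p3 and (Box not p1 and Box (p1 or (not p1 or not p3)))), u
2. not (Box not p1 and Box (p1 or (not p1 or not p3))), u   [neg-and-rule on 1 (branches; this branch)]
3. not Box not p1, u   [neg-and-rule on 2 (branches; this branch)]
4. p1, v   [neg-Box-rule on 3: fresh world v, uRv]
Accessibility: uRu, uRv, vRu, vRv
The negation has an open branch (countermodel exists).

Invalid (countermodel exists)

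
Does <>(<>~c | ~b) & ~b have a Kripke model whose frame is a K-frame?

Satisfiable

1. <>(<>~c | ~b) & ~b, u
2. <>(<>~c | ~b), u
3. ~b, u
4. <>~c | ~b, v
5. ~b, v
Accessibility: uRv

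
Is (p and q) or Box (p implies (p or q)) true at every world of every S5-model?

Valid in S5

Tableau for the negation not ((p and q) or Box (p implies (p or q))):
1. not ((p and q) or Box (p implies (p or q))), u
2. not (p and q), u
3. not Box (p implies (p or q)), u
4. not q, u
5. not (p implies (p or q)), v
6. p, v
7. not (p or q), v
8. not p, v
9. not q, v
Accessibility: uRu, uRv, vRu, vRv
Branch closes: p and not p both at v.
Every branch of the negation's tableau closes; the branch above is one of them.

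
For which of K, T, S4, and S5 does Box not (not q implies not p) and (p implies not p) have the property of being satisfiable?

K-tableau for the formula:
1. Box not (not q implies not p) and (p implies not p), 0
2. Box not (not q implies not p), 0
3. p implies not p, 0
4. not p, 0
Complete open branch: satisfiable in K.
T-tableau for the formula:
1. Box not (not q implies not p) and (p implies not p), 0
2. Box not (not q implies not p), 0
3. p implies not p, 0
4. not (not q implies not p), 0
5. not q, 0
6. p, 0
7. not p, 0
Accessibility: 0R0
Branch closes: p and not p both at 0.
Every branch closes (one shown): unsatisfiable in T, hence also in S4, S5 (every S4/S5-frame is a T-frame).

K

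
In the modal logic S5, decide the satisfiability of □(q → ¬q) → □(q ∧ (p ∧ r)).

1. □(q → ¬q) → □(q ∧ (p ∧ r)), u
2. □(q ∧ (p ∧ r)), u
3. q ∧ (p ∧ r), u
4. q, u
5. p ∧ r, u
6. p, u
7. r, u
Accessibility: uRu

Satisfiable (open branch found)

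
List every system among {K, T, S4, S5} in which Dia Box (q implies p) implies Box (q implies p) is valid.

S4-tableau for the negation not (Dia Box (q implies p) implies Box (q implies p)):
1. not (Dia Box (q implies p) implies Box (q implies p)), u
2. Dia Box (q implies p), u
3. not Box (q implies p), u
4. Box (q implies p), v
5. q implies p, v
6. p, v
7. not (q implies p), w
8. q, w
9. not p, w
Accessibility: uRu, uRv, uRw, vRv, wRw
Complete open branch: countermodel on an S4-frame, so not valid in S4, nor in K, T (the same frame is also a K-frame and a T-frame).
S5-tableau for the negation not (Dia Box (q implies p) implies Box (q implies p)):
1. not (Dia Box (q implies p) implies Box (q implies p)), u
2. Dia Box (q implies p), u
3. not Box (q implies p), u
4. Box (q implies p), v
5. q implies p, u
6. q implies p, v
7. p, u
8. p, v
9. not (q implies p), w
10. q, w
11. not p, w
12. q implies p, w
13. p, w
Accessibility: uRu, uRv, uRw, vRu, vRv, vRw, wRu, wRv, wRw
Branch closes: p and not p both at w.
Every branch closes (one shown): valid in S5.

S5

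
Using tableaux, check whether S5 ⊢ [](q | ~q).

Tableau for the negation ~[](q | ~q):
1. ~[](q | ~q), w0
2. ~(q | ~q), w1
3. ~q, w1
4. q, w1
Accessibility: w0Rw0, w0Rw1, w1Rw0, w1Rw1
Branch closes: q and ~q both at w1.
Every branch of the negation's tableau closes; the branch above is one of them.

Valid in S5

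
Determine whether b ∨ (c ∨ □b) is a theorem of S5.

Not valid

Tableau for the negation ¬(b ∨ (c ∨ □b)):
1. ¬(b ∨ (c ∨ □b)), u
2. ¬b, u
3. ¬(c ∨ □b), u
4. ¬c, u
5. ¬□b, u
6. ¬b, v
Accessibility: uRu, uRv, vRu, vRv
The negation has an open branch (countermodel exists).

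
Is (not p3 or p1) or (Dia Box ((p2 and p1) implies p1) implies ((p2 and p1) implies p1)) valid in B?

Tableau for the negation not ((not p3 or p1) or (Dia Box ((p2 and p1) implies p1) implies ((p2 and p1) implies p1))):
1. not ((not p3 or p1) or (Dia Box ((p2 and p1) implies p1) implies ((p2 and p1) implies p1))), u
2. not (not p3 or p1), u
3. not (Dia Box ((p2 and p1) implies p1) implies ((p2 and p1) implies p1)), u
4. p3, u
5. not p1, u
6. Dia Box ((p2 and p1) implies p1), u
7. not ((p2 and p1) implies p1), u
8. p2 and p1, u
9. p2, u
10. p1, u
Accessibility: uRu
Branch closes: p1 and not p1 both at u.
Every branch of the negation's tableau closes; the branch above is one of them.

Yes, valid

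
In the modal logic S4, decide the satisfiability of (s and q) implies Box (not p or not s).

Satisfiable (open branch found)

1. (s and q) implies Box (not p or not s), u
2. Box (not p or not s), u
3. not p or not s, u
4. not s, u
Accessibility: uRu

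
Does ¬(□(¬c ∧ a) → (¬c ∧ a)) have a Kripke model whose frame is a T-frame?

1. ¬(□(¬c ∧ a) → (¬c ∧ a)), u
2. □(¬c ∧ a), u
3. ¬(¬c ∧ a), u
4. ¬c ∧ a, u
5. ¬c, u
6. a, u
7. ¬a, u
Accessibility: uRu
Branch closes: a and ¬a both at u.
All branches of the tableau close; one closing branch shown above.

Unsatisfiable (every branch closes)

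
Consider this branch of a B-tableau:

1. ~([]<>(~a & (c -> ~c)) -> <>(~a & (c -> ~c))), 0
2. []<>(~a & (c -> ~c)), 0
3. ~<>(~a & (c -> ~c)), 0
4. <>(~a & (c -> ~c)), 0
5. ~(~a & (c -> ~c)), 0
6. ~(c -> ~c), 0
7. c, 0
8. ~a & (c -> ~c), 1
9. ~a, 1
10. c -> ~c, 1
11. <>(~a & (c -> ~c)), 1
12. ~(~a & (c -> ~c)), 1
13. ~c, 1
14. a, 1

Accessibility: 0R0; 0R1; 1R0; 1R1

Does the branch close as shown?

Yes, closed

Both a and ~a appear at 1.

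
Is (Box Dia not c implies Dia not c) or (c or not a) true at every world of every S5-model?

Tableau for the negation not ((Box Dia not c implies Dia not c) or (c or not a)):
1. not ((Box Dia not c implies Dia not c) or (c or not a)), u
2. not (Box Dia not c implies Dia not c), u   [neg-or-rule on 1]
3. not (c or not a), u   [neg-or-rule on 1]
4. Box Dia not c, u   [neg-implies-rule on 2]
5. not Dia not c, u   [neg-implies-rule on 2]
6. not c, u   [neg-or-rule on 3]
7. a, u   [neg-or-rule on 3]
8. Dia not c, u   [Box-rule on 4 via uRu]
9. c, u   [neg-Dia-rule on 5 via uRu]
Accessibility: uRu
Branch closes: c and not c both at u.
Every branch of the negation's tableau closes; the branch above is one of them.

Yes, valid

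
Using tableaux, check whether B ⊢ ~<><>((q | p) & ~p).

Tableau for the negation <><>((q | p) & ~p):
1. <><>((q | p) & ~p), u
2. <>((q | p) & ~p), v
3. (q | p) & ~p, w
4. q | p, w
5. ~p, w
6. q, w
Accessibility: uRu, uRv, vRu, vRv, vRw, wRv, wRw
The negation has an open branch (countermodel exists).

Invalid (countermodel exists)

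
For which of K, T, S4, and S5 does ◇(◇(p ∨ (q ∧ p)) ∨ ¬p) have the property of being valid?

K-tableau for the negation ¬◇(◇(p ∨ (q ∧ p)) ∨ ¬p):
1. ¬◇(◇(p ∨ (q ∧ p)) ∨ ¬p), u
Complete open branch: countermodel on a K-frame, so not valid in K.
T-tableau for the negation ¬◇(◇(p ∨ (q ∧ p)) ∨ ¬p):
1. ¬◇(◇(p ∨ (q ∧ p)) ∨ ¬p), u
2. ¬(◇(p ∨ (q ∧ p)) ∨ ¬p), u
3. ¬◇(p ∨ (q ∧ p)), u
4. p, u
5. ¬(p ∨ (q ∧ p)), u
6. ¬p, u
7. ¬(q ∧ p), u
Accessibility: uRu
Branch closes: p and ¬p both at u.
Every branch closes (one shown): valid in T, hence also in S4, S5 (every theorem of T is a theorem of S4 and S5).

T, S4, S5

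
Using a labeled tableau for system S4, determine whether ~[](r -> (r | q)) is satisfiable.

Unsatisfiable (every branch closes)

1. ~[](r -> (r | q)), 0
2. ~(r -> (r | q)), 1   [~[]-rule on 1: fresh world 1, 0R1]
3. r, 1   [~->-rule on 2]
4. ~(r | q), 1   [~->-rule on 2]
5. ~r, 1   [~|-rule on 4]
6. ~q, 1   [~|-rule on 4]
Accessibility: 0R0, 0R1, 1R1
Branch closes: r and ~r both at 1.
Every branch closes; the branch above is one of them.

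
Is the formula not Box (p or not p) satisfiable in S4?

Unsatisfiable (every branch closes)

1. not Box (p or not p), 0
2. not (p or not p), 1
3. not p, 1
4. p, 1
Accessibility: 0R0, 0R1, 1R1
Branch closes: p and not p both at 1.
(One branch shown.) All branches close.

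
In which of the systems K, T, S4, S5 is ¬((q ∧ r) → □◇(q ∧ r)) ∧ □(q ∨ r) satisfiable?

K, T, S4

S4-tableau for the formula:
1. ¬((q ∧ r) → □◇(q ∧ r)) ∧ □(q ∨ r), w0
2. ¬((q ∧ r) → □◇(q ∧ r)), w0
3. □(q ∨ r), w0
4. q ∧ r, w0
5. ¬□◇(q ∧ r), w0
6. q, w0
7. r, w0
8. q ∨ r, w0
9. ¬◇(q ∧ r), w1
10. q ∨ r, w1
11. ¬(q ∧ r), w1
12. r, w1
13. ¬q, w1
Accessibility: w0Rw0, w0Rw1, w1Rw1
Complete open branch: satisfiable in S4, hence also in K, T (this S4-model is also a K-model and a T-model).
S5-tableau for the formula:
1. ¬((q ∧ r) → □◇(q ∧ r)) ∧ □(q ∨ r), w0
2. ¬((q ∧ r) → □◇(q ∧ r)), w0
3. □(q ∨ r), w0
4. q ∧ r, w0
5. ¬□◇(q ∧ r), w0
6. q, w0
7. r, w0
8. q ∨ r, w0
9. ¬◇(q ∧ r), w1
10. q ∨ r, w1
11. ¬(q ∧ r), w0
12. ¬(q ∧ r), w1
13. r, w1
14. ¬r, w0
Accessibility: w0Rw0, w0Rw1, w1Rw0, w1Rw1
Branch closes: r and ¬r both at w0.
Every branch closes (one shown): unsatisfiable in S5.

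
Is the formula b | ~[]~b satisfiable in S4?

1. b | ~[]~b, u
2. ~[]~b, u
3. b, v
Accessibility: uRu, uRv, vRv

Satisfiable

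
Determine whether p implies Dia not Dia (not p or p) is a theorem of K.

Not valid

Tableau for the negation not (p implies Dia not Dia (not p or p)):
1. not (p implies Dia not Dia (not p or p)), u
2. p, u
3. not Dia not Dia (not p or p), u
The negation has an open branch (countermodel exists).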